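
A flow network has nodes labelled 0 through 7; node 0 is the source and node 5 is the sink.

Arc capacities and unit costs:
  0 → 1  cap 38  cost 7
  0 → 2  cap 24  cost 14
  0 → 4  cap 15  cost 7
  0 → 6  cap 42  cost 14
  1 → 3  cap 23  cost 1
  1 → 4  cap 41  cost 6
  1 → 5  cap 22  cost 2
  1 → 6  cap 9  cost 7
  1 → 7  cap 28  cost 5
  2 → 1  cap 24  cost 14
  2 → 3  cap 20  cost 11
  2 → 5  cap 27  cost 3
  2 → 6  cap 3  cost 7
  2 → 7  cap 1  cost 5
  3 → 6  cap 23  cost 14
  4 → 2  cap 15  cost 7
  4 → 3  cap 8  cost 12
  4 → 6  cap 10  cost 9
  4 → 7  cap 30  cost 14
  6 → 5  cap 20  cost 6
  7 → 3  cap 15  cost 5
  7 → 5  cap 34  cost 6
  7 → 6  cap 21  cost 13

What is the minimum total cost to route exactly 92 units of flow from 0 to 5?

Minimum cost for 92 units: 1532

shortest-cost path #1: 0→1→5 push 22 @ unit cost 9 (adds 198)
shortest-cost path #2: 0→2→5 push 24 @ unit cost 17 (adds 408)
shortest-cost path #3: 0→4→2→5 push 3 @ unit cost 17 (adds 51)
shortest-cost path #4: 0→1→7→5 push 16 @ unit cost 18 (adds 288)
shortest-cost path #5: 0→6→5 push 20 @ unit cost 20 (adds 400)
shortest-cost path #6: 0→4→2→7→5 push 1 @ unit cost 25 (adds 25)
shortest-cost path #7: 0→4→7→5 push 6 @ unit cost 27 (adds 162)
total cost = 1532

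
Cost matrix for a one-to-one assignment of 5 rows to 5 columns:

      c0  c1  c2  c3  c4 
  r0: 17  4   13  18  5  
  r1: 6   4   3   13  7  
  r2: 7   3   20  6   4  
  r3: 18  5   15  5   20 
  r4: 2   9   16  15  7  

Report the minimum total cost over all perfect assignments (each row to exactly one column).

one of 2 optimal assignments: row0→col1 (cost 4), row1→col2 (cost 3), row2→col4 (cost 4), row3→col3 (cost 5), row4→col0 (cost 2)
total = 4 + 3 + 4 + 5 + 2 = 18

Minimum assignment cost: 18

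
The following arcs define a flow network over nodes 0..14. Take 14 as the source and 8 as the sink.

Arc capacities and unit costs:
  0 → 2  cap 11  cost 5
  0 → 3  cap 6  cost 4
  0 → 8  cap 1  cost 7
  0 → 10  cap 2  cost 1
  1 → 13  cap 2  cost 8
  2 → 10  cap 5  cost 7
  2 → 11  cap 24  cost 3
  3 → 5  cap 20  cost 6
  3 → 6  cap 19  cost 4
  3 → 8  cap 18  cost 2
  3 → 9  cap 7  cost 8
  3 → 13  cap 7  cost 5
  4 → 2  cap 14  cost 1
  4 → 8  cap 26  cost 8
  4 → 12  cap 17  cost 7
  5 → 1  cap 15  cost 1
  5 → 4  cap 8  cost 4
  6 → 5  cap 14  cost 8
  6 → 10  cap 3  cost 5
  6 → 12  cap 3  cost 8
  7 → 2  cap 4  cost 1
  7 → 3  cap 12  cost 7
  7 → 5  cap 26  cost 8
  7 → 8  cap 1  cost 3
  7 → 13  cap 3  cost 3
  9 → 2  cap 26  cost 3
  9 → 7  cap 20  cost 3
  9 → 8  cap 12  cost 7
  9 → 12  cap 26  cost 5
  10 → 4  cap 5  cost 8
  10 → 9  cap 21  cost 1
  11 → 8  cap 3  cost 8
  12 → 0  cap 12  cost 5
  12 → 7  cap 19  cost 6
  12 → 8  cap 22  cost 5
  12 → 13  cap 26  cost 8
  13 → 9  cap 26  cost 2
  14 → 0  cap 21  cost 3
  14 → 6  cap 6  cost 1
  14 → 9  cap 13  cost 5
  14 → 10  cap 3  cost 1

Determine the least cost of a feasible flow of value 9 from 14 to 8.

shortest-cost path #1: 14→10→9→7→8 push 1 @ unit cost 8 (adds 8)
shortest-cost path #2: 14→0→3→8 push 6 @ unit cost 9 (adds 54)
shortest-cost path #3: 14→10→9→8 push 2 @ unit cost 9 (adds 18)
total cost = 80

Minimum cost for 9 units: 80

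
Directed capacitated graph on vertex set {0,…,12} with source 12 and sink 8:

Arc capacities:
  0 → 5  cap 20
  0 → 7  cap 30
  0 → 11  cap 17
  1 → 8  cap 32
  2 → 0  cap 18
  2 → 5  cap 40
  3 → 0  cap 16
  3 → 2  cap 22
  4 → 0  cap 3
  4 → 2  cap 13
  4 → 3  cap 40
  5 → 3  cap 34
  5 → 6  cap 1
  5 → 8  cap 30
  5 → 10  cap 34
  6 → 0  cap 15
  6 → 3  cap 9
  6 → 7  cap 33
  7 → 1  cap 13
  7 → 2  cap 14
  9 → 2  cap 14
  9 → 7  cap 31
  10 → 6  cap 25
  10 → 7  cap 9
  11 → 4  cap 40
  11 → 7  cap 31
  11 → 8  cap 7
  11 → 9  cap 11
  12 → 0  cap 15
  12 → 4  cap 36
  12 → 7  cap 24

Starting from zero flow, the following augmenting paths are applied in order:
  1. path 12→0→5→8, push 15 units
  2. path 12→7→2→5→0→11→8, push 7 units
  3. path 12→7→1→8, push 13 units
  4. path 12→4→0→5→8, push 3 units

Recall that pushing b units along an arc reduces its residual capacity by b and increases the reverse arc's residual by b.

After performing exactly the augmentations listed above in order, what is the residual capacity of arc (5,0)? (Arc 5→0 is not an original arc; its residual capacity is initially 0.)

Residual capacity of (5,0): 11

after path 1 (12→0→5→8, push 15): res(5,0)=15
after path 2 (12→7→2→5→0→11→8, push 7): res(5,0)=8
after path 3 (12→7→1→8, push 13): res(5,0)=8
after path 4 (12→4→0→5→8, push 3): res(5,0)=11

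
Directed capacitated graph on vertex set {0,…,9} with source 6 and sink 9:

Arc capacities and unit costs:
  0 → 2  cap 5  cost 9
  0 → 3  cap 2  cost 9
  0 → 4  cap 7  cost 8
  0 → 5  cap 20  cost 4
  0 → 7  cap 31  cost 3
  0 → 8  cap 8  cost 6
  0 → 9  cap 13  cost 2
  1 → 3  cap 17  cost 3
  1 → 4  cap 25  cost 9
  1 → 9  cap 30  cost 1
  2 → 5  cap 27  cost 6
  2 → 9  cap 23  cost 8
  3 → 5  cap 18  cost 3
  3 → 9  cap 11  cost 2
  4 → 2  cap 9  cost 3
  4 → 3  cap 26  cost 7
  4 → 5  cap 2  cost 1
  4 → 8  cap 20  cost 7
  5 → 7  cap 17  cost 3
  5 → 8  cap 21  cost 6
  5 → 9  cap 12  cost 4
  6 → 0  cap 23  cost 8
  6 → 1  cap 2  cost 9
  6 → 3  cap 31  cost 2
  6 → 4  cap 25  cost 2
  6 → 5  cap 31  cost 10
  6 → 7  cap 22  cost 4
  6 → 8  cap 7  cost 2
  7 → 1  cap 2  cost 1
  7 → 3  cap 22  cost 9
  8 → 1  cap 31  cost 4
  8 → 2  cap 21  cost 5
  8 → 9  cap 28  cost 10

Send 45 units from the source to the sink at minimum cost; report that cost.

shortest-cost path #1: 6→3→9 push 11 @ unit cost 4 (adds 44)
shortest-cost path #2: 6→7→1→9 push 2 @ unit cost 6 (adds 12)
shortest-cost path #3: 6→8→1→9 push 7 @ unit cost 7 (adds 49)
shortest-cost path #4: 6→4→5→9 push 2 @ unit cost 7 (adds 14)
shortest-cost path #5: 6→3→5→9 push 10 @ unit cost 9 (adds 90)
shortest-cost path #6: 6→0→9 push 13 @ unit cost 10 (adds 130)
total cost = 339

Minimum cost for 45 units: 339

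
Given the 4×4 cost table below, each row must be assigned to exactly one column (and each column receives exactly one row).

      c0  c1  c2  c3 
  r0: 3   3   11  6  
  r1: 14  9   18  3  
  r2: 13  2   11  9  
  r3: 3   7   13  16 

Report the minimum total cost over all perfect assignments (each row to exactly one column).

optimal assignment: row0→col2 (cost 11), row1→col3 (cost 3), row2→col1 (cost 2), row3→col0 (cost 3)
total = 11 + 3 + 2 + 3 = 19

Minimum assignment cost: 19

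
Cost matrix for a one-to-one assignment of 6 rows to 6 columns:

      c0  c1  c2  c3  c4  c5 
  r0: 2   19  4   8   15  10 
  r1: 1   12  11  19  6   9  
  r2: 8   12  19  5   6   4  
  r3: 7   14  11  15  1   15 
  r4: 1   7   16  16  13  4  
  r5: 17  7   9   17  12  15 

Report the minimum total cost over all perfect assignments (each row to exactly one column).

optimal assignment: row0→col2 (cost 4), row1→col0 (cost 1), row2→col3 (cost 5), row3→col4 (cost 1), row4→col5 (cost 4), row5→col1 (cost 7)
total = 4 + 1 + 5 + 1 + 4 + 7 = 22

Minimum assignment cost: 22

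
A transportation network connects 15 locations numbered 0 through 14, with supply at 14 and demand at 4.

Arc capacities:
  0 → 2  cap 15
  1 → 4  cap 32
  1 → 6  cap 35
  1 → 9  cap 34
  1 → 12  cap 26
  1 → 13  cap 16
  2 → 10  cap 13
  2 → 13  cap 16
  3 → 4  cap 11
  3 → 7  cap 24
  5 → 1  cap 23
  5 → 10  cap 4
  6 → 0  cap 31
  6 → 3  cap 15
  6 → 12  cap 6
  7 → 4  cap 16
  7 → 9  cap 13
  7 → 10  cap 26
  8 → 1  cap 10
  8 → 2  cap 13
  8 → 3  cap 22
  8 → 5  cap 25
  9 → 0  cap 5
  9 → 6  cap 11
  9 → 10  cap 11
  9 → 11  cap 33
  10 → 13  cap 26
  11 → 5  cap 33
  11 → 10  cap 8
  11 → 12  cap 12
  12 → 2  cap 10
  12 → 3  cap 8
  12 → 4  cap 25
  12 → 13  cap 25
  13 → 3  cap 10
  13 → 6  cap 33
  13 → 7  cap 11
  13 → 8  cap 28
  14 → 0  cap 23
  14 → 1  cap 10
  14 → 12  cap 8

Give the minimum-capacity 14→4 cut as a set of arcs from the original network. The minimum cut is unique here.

augment #1: 14→1→4 push 10
augment #2: 14→12→4 push 8
augment #3: 14→0→2→13→3→4 push 10
augment #4: 14→0→2→13→7→4 push 5
max flow = 33; residual-reachable set from 14 gives S-side
cut edges (S→T): {(0,2), (14,1), (14,12)} total cap 33

Min-cut arcs: {(0,2), (14,1), (14,12)} (total capacity 33)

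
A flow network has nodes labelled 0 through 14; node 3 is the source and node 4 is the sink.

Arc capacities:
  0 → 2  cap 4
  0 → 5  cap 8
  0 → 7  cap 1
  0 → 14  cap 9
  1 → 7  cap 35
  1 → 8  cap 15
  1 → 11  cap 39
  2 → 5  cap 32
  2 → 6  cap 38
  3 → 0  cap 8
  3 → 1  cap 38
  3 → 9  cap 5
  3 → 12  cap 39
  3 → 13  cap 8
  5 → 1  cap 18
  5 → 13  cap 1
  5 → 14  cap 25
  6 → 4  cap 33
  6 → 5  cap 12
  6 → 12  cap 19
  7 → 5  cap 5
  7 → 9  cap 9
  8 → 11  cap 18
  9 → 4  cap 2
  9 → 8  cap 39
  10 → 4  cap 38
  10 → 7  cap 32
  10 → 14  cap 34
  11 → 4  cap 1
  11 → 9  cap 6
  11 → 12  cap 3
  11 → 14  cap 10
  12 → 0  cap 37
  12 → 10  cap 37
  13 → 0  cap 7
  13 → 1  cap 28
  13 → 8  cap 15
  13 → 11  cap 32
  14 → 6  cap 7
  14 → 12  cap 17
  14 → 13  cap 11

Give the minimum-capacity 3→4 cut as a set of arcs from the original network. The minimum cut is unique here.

augment #1: 3→9→4 push 2
augment #2: 3→1→11→4 push 1
augment #3: 3→12→10→4 push 37
augment #4: 3→0→2→6→4 push 4
augment #5: 3→0→14→6→4 push 4
augment #6: 3→1→11→14→6→4 push 3
max flow = 51; residual-reachable set from 3 gives S-side
cut edges (S→T): {(0,2), (9,4), (11,4), (12,10), (14,6)} total cap 51

Min-cut arcs: {(0,2), (9,4), (11,4), (12,10), (14,6)} (total capacity 51)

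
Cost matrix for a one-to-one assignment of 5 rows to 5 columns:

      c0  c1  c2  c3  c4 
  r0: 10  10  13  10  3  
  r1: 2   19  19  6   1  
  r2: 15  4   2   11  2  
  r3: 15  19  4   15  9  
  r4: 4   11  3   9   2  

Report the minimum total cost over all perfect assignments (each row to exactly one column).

optimal assignment: row0→col4 (cost 3), row1→col3 (cost 6), row2→col1 (cost 4), row3→col2 (cost 4), row4→col0 (cost 4)
total = 3 + 6 + 4 + 4 + 4 = 21

Minimum assignment cost: 21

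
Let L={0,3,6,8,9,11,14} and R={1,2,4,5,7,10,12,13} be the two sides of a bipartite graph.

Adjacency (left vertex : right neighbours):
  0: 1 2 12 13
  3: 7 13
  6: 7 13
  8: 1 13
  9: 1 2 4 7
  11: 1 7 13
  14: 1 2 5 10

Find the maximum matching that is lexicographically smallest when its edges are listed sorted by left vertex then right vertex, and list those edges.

|M| = 6 (so the lex-smallest maximum matching has 6 edges)
process left vertices in ascending order; for each, take the smallest-labelled available neighbour that still permits 6 edges overall, or leave it unmatched if none does
lex-smallest matching: {0-2, 3-7, 6-13, 8-1, 9-4, 14-5}

Lex-smallest maximum matching: {(0,2), (3,7), (6,13), (8,1), (9,4), (14,5)}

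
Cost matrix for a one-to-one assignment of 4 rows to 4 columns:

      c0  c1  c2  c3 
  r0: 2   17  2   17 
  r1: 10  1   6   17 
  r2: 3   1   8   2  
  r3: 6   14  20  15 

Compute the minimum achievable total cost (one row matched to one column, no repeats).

optimal assignment: row0→col2 (cost 2), row1→col1 (cost 1), row2→col3 (cost 2), row3→col0 (cost 6)
total = 2 + 1 + 2 + 6 = 11

Minimum assignment cost: 11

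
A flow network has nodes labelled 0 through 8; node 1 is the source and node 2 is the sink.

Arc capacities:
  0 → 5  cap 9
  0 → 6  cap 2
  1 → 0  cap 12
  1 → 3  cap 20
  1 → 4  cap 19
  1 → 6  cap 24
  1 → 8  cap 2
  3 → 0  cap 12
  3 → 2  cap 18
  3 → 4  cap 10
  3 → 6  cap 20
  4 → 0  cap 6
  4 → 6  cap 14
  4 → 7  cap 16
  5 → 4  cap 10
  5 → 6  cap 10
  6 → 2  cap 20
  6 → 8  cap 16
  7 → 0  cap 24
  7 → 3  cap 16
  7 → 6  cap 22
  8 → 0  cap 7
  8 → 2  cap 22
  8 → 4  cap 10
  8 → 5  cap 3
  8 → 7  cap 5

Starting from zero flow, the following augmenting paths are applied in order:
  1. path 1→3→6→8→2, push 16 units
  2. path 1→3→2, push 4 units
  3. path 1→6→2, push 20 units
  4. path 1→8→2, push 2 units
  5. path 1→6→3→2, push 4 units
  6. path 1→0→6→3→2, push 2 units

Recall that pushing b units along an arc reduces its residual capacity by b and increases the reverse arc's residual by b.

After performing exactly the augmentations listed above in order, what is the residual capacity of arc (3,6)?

after path 1 (1→3→6→8→2, push 16): res(3,6)=4
after path 2 (1→3→2, push 4): res(3,6)=4
after path 3 (1→6→2, push 20): res(3,6)=4
after path 4 (1→8→2, push 2): res(3,6)=4
after path 5 (1→6→3→2, push 4): res(3,6)=8
after path 6 (1→0→6→3→2, push 2): res(3,6)=10

Residual capacity of (3,6): 10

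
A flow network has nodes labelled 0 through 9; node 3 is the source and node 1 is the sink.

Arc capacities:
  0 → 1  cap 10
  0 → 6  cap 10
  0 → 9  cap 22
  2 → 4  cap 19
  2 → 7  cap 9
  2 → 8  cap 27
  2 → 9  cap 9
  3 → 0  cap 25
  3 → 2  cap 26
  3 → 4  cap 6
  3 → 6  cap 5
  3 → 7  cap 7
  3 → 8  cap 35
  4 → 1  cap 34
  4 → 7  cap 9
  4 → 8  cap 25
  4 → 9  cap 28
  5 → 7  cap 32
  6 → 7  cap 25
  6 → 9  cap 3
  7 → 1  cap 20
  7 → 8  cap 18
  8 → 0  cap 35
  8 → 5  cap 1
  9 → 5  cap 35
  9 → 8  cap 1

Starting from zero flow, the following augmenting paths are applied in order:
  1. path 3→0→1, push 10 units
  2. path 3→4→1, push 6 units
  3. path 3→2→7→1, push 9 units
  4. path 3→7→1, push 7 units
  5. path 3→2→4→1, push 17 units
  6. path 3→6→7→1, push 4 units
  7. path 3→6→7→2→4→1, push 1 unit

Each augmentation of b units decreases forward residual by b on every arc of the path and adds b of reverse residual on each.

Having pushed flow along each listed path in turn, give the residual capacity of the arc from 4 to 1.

Residual capacity of (4,1): 10

after path 1 (3→0→1, push 10): res(4,1)=34
after path 2 (3→4→1, push 6): res(4,1)=28
after path 3 (3→2→7→1, push 9): res(4,1)=28
after path 4 (3→7→1, push 7): res(4,1)=28
after path 5 (3→2→4→1, push 17): res(4,1)=11
after path 6 (3→6→7→1, push 4): res(4,1)=11
after path 7 (3→6→7→2→4→1, push 1): res(4,1)=10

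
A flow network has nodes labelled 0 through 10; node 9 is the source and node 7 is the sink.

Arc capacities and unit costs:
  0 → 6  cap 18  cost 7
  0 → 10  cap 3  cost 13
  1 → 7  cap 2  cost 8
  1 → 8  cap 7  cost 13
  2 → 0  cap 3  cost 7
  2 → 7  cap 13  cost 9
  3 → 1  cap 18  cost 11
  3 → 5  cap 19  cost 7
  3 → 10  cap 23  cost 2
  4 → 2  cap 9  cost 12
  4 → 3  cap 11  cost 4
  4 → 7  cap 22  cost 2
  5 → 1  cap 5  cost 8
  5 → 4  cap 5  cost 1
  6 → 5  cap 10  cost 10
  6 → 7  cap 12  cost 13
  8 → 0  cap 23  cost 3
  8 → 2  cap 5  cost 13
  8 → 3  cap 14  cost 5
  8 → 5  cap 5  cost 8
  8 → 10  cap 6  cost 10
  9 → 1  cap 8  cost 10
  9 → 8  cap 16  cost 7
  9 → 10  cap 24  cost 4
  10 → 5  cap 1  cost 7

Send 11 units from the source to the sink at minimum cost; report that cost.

Minimum cost for 11 units: 238

shortest-cost path #1: 9→10→5→4→7 push 1 @ unit cost 14 (adds 14)
shortest-cost path #2: 9→1→7 push 2 @ unit cost 18 (adds 36)
shortest-cost path #3: 9→8→5→4→7 push 4 @ unit cost 18 (adds 72)
shortest-cost path #4: 9→8→2→7 push 4 @ unit cost 29 (adds 116)
total cost = 238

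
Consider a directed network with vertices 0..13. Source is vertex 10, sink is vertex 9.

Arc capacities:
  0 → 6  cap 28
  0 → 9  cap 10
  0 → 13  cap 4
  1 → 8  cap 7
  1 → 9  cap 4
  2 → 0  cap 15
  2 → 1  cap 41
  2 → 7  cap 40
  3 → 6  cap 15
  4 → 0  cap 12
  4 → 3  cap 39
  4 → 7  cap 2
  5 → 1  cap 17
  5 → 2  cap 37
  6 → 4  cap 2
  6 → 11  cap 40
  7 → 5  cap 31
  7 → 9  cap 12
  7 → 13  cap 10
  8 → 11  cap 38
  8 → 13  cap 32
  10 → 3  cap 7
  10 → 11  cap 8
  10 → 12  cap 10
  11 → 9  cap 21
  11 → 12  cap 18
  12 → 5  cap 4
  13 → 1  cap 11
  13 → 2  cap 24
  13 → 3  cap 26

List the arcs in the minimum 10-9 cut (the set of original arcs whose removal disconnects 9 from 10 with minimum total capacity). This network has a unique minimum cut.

augment #1: 10→11→9 push 8
augment #2: 10→3→6→11→9 push 7
augment #3: 10→12→5→1→9 push 4
max flow = 19; residual-reachable set from 10 gives S-side
cut edges (S→T): {(10,3), (10,11), (12,5)} total cap 19

Min-cut arcs: {(10,3), (10,11), (12,5)} (total capacity 19)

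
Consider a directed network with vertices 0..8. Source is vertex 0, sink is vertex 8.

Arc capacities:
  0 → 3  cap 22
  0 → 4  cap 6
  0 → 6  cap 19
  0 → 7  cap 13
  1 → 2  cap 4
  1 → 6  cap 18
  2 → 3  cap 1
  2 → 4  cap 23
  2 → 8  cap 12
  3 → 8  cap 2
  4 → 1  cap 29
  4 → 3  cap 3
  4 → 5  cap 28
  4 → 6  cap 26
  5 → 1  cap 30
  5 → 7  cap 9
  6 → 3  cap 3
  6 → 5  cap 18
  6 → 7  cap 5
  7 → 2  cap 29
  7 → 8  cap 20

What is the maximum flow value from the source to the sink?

Maximum flow value: 33

augment #1: 0→3→8 bottleneck 2, total now 2
augment #2: 0→7→8 bottleneck 13, total now 15
augment #3: 0→6→7→8 bottleneck 5, total now 20
augment #4: 0→4→1→2→8 bottleneck 4, total now 24
augment #5: 0→4→5→7→8 bottleneck 2, total now 26
augment #6: 0→6→5→7→2→8 bottleneck 7, total now 33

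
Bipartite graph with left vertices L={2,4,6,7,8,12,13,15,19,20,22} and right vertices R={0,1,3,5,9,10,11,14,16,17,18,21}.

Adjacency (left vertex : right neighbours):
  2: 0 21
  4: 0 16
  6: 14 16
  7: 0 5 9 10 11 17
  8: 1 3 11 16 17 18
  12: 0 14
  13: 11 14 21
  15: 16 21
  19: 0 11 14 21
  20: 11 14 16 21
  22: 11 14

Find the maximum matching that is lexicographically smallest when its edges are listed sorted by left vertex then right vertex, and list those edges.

|M| = 7 (so the lex-smallest maximum matching has 7 edges)
process left vertices in ascending order; for each, take the smallest-labelled available neighbour that still permits 7 edges overall, or leave it unmatched if none does
lex-smallest matching: {2-0, 4-16, 6-14, 7-5, 8-1, 13-11, 15-21}

Lex-smallest maximum matching: {(2,0), (4,16), (6,14), (7,5), (8,1), (13,11), (15,21)}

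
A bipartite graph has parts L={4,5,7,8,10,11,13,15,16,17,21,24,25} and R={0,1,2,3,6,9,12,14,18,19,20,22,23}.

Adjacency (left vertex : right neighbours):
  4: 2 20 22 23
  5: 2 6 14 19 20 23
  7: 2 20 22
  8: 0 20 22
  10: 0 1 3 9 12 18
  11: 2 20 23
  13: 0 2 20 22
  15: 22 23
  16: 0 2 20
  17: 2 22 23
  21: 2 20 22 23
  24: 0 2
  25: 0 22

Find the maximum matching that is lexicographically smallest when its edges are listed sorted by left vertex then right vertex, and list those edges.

|M| = 7 (so the lex-smallest maximum matching has 7 edges)
process left vertices in ascending order; for each, take the smallest-labelled available neighbour that still permits 7 edges overall, or leave it unmatched if none does
lex-smallest matching: {4-2, 5-6, 7-20, 8-0, 10-1, 11-23, 13-22}

Lex-smallest maximum matching: {(4,2), (5,6), (7,20), (8,0), (10,1), (11,23), (13,22)}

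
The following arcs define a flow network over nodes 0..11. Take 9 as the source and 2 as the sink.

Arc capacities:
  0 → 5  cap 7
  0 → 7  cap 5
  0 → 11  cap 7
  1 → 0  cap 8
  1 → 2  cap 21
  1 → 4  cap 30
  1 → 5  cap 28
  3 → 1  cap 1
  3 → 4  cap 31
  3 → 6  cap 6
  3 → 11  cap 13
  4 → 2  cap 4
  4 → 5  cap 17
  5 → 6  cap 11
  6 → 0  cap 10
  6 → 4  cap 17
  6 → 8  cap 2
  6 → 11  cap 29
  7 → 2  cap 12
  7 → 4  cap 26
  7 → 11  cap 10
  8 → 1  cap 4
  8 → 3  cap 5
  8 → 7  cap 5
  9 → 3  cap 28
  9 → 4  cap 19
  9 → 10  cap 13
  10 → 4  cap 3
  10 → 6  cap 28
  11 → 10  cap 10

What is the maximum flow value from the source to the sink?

Maximum flow value: 12

augment #1: 9→4→2 bottleneck 4, total now 4
augment #2: 9→3→1→2 bottleneck 1, total now 5
augment #3: 9→3→6→0→7→2 bottleneck 5, total now 10
augment #4: 9→3→6→8→1→2 bottleneck 1, total now 11
augment #5: 9→10→6→8→1→2 bottleneck 1, total now 12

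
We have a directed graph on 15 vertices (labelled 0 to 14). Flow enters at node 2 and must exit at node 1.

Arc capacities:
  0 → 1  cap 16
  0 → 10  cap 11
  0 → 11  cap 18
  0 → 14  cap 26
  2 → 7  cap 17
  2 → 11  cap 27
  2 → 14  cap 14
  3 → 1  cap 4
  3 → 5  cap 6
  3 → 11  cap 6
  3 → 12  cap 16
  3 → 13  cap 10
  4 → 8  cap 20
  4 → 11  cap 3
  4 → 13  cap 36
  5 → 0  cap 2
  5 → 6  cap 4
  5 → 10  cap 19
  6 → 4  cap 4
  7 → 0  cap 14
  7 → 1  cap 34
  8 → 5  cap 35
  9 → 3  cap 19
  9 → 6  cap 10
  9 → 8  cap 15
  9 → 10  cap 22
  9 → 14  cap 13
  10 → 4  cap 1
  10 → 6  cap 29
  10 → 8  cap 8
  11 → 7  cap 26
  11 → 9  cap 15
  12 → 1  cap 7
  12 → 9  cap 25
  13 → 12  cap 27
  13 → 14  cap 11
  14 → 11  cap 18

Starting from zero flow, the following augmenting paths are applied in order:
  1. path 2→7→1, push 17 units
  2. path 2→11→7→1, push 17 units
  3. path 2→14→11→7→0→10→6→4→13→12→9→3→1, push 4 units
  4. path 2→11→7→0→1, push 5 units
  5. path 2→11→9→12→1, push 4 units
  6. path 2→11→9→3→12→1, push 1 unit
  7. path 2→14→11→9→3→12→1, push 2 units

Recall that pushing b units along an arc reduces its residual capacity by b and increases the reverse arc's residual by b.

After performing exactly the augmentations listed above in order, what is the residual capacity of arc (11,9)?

after path 1 (2→7→1, push 17): res(11,9)=15
after path 2 (2→11→7→1, push 17): res(11,9)=15
after path 3 (2→14→11→7→0→10→6→4→13→12→9→3→1, push 4): res(11,9)=15
after path 4 (2→11→7→0→1, push 5): res(11,9)=15
after path 5 (2→11→9→12→1, push 4): res(11,9)=11
after path 6 (2→11→9→3→12→1, push 1): res(11,9)=10
after path 7 (2→14→11→9→3→12→1, push 2): res(11,9)=8

Residual capacity of (11,9): 8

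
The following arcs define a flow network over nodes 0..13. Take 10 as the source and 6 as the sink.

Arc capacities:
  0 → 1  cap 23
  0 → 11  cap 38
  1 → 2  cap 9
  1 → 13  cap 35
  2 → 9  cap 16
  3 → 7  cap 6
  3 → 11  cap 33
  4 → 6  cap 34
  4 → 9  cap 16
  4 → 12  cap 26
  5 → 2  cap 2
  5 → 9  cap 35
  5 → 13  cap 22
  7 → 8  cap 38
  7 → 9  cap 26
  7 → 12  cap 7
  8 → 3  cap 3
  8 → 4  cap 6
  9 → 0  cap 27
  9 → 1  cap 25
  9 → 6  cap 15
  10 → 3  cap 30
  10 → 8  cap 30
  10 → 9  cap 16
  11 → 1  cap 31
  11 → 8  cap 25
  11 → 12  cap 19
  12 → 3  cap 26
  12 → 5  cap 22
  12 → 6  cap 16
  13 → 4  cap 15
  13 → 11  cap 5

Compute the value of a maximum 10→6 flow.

Maximum flow value: 52

augment #1: 10→9→6 bottleneck 15, total now 15
augment #2: 10→8→4→6 bottleneck 6, total now 21
augment #3: 10→3→7→12→6 bottleneck 6, total now 27
augment #4: 10→3→11→12→6 bottleneck 10, total now 37
augment #5: 10→9→1→13→4→6 bottleneck 1, total now 38
augment #6: 10→3→11→1→13→4→6 bottleneck 14, total now 52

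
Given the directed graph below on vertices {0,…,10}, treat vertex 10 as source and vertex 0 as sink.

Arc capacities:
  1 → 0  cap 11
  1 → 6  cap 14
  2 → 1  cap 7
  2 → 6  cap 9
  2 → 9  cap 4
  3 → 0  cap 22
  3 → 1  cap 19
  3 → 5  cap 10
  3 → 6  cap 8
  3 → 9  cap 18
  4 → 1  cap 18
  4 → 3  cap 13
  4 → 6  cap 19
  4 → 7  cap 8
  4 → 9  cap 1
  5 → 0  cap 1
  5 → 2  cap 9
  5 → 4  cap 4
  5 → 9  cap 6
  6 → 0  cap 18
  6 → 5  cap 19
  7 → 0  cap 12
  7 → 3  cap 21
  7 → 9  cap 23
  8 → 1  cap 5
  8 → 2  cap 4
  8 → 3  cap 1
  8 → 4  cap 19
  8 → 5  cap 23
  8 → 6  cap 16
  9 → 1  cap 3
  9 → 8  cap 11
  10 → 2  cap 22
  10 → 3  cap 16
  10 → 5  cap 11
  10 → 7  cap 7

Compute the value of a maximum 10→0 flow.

augment #1: 10→3→0 bottleneck 16, total now 16
augment #2: 10→5→0 bottleneck 1, total now 17
augment #3: 10→7→0 bottleneck 7, total now 24
augment #4: 10→2→1→0 bottleneck 7, total now 31
augment #5: 10→2→6→0 bottleneck 9, total now 40
augment #6: 10→2→9→1→0 bottleneck 3, total now 43
augment #7: 10→5→4→1→0 bottleneck 1, total now 44
augment #8: 10→5→4→3→0 bottleneck 3, total now 47
augment #9: 10→2→9→8→3→0 bottleneck 1, total now 48
augment #10: 10→5→9→8→6→0 bottleneck 6, total now 54

Maximum flow value: 54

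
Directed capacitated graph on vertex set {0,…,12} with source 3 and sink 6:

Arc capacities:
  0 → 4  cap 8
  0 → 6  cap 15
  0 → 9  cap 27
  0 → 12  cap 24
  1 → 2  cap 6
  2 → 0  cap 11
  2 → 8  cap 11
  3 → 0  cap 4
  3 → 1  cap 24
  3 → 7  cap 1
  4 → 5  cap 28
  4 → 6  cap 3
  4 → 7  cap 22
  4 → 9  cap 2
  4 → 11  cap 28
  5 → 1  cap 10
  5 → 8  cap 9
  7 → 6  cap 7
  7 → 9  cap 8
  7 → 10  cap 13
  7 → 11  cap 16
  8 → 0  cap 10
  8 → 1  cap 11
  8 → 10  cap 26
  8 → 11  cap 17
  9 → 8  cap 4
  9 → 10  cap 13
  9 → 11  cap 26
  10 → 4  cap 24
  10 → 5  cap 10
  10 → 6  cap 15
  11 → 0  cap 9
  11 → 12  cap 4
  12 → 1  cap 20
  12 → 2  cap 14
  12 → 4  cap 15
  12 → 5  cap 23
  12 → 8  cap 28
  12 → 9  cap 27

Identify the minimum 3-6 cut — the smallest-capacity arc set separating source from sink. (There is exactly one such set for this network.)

Min-cut arcs: {(1,2), (3,0), (3,7)} (total capacity 11)

augment #1: 3→0→6 push 4
augment #2: 3→7→6 push 1
augment #3: 3→1→2→0→6 push 6
max flow = 11; residual-reachable set from 3 gives S-side
cut edges (S→T): {(1,2), (3,0), (3,7)} total cap 11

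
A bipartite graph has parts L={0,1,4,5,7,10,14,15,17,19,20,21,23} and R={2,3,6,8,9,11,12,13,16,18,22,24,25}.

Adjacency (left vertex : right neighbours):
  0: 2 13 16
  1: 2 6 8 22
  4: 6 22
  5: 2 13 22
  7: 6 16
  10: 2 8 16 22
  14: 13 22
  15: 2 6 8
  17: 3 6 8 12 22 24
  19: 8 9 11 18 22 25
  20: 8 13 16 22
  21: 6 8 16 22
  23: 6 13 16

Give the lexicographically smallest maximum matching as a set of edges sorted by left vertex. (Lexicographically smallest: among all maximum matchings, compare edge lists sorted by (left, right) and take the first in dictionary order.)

Lex-smallest maximum matching: {(0,2), (1,6), (4,22), (5,13), (7,16), (10,8), (17,3), (19,9)}

|M| = 8 (so the lex-smallest maximum matching has 8 edges)
process left vertices in ascending order; for each, take the smallest-labelled available neighbour that still permits 8 edges overall, or leave it unmatched if none does
lex-smallest matching: {0-2, 1-6, 4-22, 5-13, 7-16, 10-8, 17-3, 19-9}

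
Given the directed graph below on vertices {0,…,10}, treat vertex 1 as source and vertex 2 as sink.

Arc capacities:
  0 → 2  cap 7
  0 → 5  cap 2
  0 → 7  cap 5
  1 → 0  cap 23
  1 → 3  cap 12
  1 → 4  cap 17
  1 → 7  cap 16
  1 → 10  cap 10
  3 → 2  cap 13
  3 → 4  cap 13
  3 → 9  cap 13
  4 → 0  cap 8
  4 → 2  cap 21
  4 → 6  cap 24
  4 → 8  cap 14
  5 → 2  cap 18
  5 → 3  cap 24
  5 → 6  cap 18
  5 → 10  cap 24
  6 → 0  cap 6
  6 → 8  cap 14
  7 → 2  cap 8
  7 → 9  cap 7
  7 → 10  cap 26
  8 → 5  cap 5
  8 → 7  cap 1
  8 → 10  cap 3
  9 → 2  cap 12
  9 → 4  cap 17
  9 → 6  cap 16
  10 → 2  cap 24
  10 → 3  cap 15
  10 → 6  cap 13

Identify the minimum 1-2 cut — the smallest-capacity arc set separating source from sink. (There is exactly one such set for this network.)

augment #1: 1→0→2 push 7
augment #2: 1→3→2 push 12
augment #3: 1→4→2 push 17
augment #4: 1→7→2 push 8
augment #5: 1→10→2 push 10
augment #6: 1→0→5→2 push 2
augment #7: 1→7→9→2 push 7
augment #8: 1→7→10→2 push 1
augment #9: 1→0→7→10→2 push 5
max flow = 69; residual-reachable set from 1 gives S-side
cut edges (S→T): {(0,2), (0,5), (0,7), (1,3), (1,4), (1,7), (1,10)} total cap 69

Min-cut arcs: {(0,2), (0,5), (0,7), (1,3), (1,4), (1,7), (1,10)} (total capacity 69)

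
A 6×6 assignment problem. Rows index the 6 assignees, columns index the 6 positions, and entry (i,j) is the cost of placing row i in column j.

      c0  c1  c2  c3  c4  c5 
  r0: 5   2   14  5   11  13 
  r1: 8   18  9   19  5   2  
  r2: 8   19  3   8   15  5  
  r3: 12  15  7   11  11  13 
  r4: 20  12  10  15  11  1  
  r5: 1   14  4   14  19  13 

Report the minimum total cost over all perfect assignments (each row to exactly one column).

optimal assignment: row0→col1 (cost 2), row1→col4 (cost 5), row2→col2 (cost 3), row3→col3 (cost 11), row4→col5 (cost 1), row5→col0 (cost 1)
total = 2 + 5 + 3 + 11 + 1 + 1 = 23

Minimum assignment cost: 23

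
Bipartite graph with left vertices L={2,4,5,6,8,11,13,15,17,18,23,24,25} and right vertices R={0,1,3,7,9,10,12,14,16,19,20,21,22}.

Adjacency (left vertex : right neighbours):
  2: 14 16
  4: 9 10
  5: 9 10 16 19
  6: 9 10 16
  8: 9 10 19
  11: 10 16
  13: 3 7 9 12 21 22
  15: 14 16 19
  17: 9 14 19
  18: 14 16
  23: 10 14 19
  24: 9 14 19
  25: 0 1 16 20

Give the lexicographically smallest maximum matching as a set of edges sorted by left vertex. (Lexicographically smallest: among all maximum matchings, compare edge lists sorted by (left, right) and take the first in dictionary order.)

Lex-smallest maximum matching: {(2,14), (4,9), (5,10), (6,16), (8,19), (13,3), (25,0)}

|M| = 7 (so the lex-smallest maximum matching has 7 edges)
process left vertices in ascending order; for each, take the smallest-labelled available neighbour that still permits 7 edges overall, or leave it unmatched if none does
lex-smallest matching: {2-14, 4-9, 5-10, 6-16, 8-19, 13-3, 25-0}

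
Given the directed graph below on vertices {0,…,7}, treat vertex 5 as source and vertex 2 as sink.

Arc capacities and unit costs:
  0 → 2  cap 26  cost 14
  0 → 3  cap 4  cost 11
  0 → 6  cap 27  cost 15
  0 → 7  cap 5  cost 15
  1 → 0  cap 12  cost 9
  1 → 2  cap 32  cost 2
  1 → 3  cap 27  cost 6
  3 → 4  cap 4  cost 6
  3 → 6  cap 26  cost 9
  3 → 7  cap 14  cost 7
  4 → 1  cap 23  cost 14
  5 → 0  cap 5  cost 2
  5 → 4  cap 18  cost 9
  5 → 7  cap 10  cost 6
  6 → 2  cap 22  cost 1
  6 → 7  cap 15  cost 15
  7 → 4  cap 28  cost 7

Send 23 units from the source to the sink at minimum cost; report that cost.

shortest-cost path #1: 5→0→2 push 5 @ unit cost 16 (adds 80)
shortest-cost path #2: 5→4→1→2 push 18 @ unit cost 25 (adds 450)
total cost = 530

Minimum cost for 23 units: 530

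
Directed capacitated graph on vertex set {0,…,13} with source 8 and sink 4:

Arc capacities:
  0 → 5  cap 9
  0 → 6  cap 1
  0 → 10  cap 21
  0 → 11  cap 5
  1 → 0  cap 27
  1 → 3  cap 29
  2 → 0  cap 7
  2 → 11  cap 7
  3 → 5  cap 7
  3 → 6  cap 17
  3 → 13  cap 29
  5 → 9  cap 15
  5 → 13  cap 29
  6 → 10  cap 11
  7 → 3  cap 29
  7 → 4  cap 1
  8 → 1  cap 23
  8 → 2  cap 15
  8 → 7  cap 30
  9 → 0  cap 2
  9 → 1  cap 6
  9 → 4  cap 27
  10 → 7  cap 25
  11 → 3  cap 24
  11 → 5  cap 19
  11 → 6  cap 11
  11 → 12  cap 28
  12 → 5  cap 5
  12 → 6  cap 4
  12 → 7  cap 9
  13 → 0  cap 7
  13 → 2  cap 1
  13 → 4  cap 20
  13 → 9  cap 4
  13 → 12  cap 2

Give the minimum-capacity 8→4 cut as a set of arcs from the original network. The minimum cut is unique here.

Min-cut arcs: {(5,9), (7,4), (13,4), (13,9)} (total capacity 40)

augment #1: 8→7→4 push 1
augment #2: 8→1→3→13→4 push 20
augment #3: 8→1→0→5→9→4 push 3
augment #4: 8→2→0→5→9→4 push 6
augment #5: 8→2→11→5→9→4 push 6
augment #6: 8→7→3→13→9→4 push 4
max flow = 40; residual-reachable set from 8 gives S-side
cut edges (S→T): {(5,9), (7,4), (13,4), (13,9)} total cap 40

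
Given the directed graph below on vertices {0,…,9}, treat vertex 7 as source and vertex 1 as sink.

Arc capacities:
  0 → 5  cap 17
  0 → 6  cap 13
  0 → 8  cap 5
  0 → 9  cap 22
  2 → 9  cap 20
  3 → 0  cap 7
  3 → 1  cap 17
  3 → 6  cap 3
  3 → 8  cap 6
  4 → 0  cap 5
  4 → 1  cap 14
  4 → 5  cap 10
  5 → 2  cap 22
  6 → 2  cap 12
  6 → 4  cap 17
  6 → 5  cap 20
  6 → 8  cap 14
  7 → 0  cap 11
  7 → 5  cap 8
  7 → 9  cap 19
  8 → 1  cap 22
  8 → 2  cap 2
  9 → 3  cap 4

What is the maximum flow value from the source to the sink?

augment #1: 7→0→8→1 bottleneck 5, total now 5
augment #2: 7→9→3→1 bottleneck 4, total now 9
augment #3: 7→0→6→4→1 bottleneck 6, total now 15

Maximum flow value: 15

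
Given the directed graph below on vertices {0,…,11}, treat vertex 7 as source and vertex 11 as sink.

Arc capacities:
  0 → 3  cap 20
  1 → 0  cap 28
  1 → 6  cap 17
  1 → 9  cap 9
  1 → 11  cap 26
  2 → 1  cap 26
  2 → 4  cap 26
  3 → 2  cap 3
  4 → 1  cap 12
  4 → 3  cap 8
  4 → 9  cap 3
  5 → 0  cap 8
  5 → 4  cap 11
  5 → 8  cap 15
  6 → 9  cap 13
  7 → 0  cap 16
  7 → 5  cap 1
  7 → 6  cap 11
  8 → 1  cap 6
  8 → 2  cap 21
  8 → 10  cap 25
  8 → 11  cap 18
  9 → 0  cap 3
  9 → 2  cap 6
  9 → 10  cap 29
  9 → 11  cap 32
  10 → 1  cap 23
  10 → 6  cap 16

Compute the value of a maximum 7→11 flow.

Maximum flow value: 15

augment #1: 7→5→8→11 bottleneck 1, total now 1
augment #2: 7→6→9→11 bottleneck 11, total now 12
augment #3: 7→0→3→2→1→11 bottleneck 3, total now 15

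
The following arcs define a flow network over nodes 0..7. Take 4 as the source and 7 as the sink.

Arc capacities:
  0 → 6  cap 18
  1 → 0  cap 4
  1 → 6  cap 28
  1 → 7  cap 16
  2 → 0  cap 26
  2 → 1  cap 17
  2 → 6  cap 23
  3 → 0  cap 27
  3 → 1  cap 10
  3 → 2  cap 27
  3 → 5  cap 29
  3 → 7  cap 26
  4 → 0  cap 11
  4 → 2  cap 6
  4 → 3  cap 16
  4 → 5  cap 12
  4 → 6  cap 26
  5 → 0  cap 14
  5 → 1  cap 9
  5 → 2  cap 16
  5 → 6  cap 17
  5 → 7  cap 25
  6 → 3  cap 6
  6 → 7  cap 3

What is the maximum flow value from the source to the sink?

augment #1: 4→3→7 bottleneck 16, total now 16
augment #2: 4→5→7 bottleneck 12, total now 28
augment #3: 4→6→7 bottleneck 3, total now 31
augment #4: 4→2→1→7 bottleneck 6, total now 37
augment #5: 4→6→3→7 bottleneck 6, total now 43

Maximum flow value: 43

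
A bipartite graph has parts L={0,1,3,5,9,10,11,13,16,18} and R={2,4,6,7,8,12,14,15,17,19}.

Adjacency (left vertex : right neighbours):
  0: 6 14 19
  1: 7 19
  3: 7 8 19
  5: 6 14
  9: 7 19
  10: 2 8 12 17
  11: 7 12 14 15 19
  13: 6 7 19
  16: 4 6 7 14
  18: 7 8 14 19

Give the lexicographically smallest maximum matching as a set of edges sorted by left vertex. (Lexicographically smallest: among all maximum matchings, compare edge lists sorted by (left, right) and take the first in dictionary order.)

Lex-smallest maximum matching: {(0,6), (1,7), (3,8), (5,14), (9,19), (10,2), (11,12), (16,4)}

|M| = 8 (so the lex-smallest maximum matching has 8 edges)
process left vertices in ascending order; for each, take the smallest-labelled available neighbour that still permits 8 edges overall, or leave it unmatched if none does
lex-smallest matching: {0-6, 1-7, 3-8, 5-14, 9-19, 10-2, 11-12, 16-4}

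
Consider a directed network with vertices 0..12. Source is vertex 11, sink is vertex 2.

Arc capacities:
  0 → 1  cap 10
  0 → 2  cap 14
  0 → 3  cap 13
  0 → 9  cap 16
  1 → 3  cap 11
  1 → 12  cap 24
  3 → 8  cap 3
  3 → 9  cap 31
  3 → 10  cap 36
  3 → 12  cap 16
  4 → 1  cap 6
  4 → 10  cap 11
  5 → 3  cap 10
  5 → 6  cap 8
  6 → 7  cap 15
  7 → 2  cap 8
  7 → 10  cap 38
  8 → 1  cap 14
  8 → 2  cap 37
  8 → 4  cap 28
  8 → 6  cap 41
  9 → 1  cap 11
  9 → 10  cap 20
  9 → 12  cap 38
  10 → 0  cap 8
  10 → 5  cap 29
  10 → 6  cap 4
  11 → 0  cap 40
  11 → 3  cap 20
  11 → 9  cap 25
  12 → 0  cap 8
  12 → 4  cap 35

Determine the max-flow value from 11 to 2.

augment #1: 11→0→2 bottleneck 14, total now 14
augment #2: 11→3→8→2 bottleneck 3, total now 17
augment #3: 11→3→10→6→7→2 bottleneck 4, total now 21
augment #4: 11→3→10→5→6→7→2 bottleneck 4, total now 25

Maximum flow value: 25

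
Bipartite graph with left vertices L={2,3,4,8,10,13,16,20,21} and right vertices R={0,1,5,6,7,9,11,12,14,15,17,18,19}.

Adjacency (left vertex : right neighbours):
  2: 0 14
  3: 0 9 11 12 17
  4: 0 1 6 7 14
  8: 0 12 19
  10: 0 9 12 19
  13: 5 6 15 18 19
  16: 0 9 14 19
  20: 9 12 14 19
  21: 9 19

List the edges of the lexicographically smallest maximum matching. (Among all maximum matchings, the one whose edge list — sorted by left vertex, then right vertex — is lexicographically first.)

Lex-smallest maximum matching: {(2,0), (3,11), (4,1), (8,12), (10,9), (13,5), (16,14), (20,19)}

|M| = 8 (so the lex-smallest maximum matching has 8 edges)
process left vertices in ascending order; for each, take the smallest-labelled available neighbour that still permits 8 edges overall, or leave it unmatched if none does
lex-smallest matching: {2-0, 3-11, 4-1, 8-12, 10-9, 13-5, 16-14, 20-19}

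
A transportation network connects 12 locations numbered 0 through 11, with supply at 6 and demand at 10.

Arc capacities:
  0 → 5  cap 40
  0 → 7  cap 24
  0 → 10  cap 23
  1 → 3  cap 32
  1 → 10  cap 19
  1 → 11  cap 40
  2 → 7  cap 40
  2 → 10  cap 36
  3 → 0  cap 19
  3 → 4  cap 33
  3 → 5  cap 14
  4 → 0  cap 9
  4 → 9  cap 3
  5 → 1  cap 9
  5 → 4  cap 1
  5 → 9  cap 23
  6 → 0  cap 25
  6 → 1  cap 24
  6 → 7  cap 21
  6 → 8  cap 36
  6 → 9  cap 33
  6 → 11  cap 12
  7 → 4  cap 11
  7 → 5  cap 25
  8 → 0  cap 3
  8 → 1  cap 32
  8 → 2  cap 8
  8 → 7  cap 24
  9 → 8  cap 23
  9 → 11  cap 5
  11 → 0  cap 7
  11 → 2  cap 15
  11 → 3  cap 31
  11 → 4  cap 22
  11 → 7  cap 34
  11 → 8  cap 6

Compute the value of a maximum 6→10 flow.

Maximum flow value: 65

augment #1: 6→0→10 bottleneck 23, total now 23
augment #2: 6→1→10 bottleneck 19, total now 42
augment #3: 6→8→2→10 bottleneck 8, total now 50
augment #4: 6→11→2→10 bottleneck 12, total now 62
augment #5: 6→1→11→2→10 bottleneck 3, total now 65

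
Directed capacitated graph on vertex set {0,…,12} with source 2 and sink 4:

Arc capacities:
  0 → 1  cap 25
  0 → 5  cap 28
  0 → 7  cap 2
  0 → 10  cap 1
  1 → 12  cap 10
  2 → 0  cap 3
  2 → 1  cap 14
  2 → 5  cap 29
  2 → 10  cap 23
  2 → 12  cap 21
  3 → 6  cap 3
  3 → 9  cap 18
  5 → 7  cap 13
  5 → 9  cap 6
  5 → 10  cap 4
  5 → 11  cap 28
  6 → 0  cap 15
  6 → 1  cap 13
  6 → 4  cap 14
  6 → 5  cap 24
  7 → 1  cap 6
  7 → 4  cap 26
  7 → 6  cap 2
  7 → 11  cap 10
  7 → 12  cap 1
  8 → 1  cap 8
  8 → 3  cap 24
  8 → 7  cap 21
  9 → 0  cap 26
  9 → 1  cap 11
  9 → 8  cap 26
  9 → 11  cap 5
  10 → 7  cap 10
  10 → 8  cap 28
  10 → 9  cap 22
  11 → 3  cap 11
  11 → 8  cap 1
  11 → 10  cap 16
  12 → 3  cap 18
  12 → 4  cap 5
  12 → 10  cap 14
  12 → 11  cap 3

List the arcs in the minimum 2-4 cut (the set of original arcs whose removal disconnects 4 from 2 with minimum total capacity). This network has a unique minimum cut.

augment #1: 2→12→4 push 5
augment #2: 2→0→7→4 push 2
augment #3: 2→5→7→4 push 13
augment #4: 2→10→7→4 push 10
augment #5: 2→10→8→7→4 push 1
augment #6: 2→12→3→6→4 push 3
augment #7: 2→10→8→7→6→4 push 2
max flow = 36; residual-reachable set from 2 gives S-side
cut edges (S→T): {(3,6), (7,4), (7,6), (12,4)} total cap 36

Min-cut arcs: {(3,6), (7,4), (7,6), (12,4)} (total capacity 36)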